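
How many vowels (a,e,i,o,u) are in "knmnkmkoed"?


Input: knmnkmkoed
Checking each character:
  'k' at position 0: consonant
  'n' at position 1: consonant
  'm' at position 2: consonant
  'n' at position 3: consonant
  'k' at position 4: consonant
  'm' at position 5: consonant
  'k' at position 6: consonant
  'o' at position 7: vowel (running total: 1)
  'e' at position 8: vowel (running total: 2)
  'd' at position 9: consonant
Total vowels: 2

2


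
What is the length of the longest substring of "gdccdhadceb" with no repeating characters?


Input: "gdccdhadceb"
Sliding window (track last position of each char):
  Position 0 ('g'): window [0,0] length 1 -- new best
  Position 1 ('d'): window [0,1] length 2 -- new best
  Position 2 ('c'): window [0,2] length 3 -- new best
  Position 3 ('c'): repeat (last at 2), move window start to 3
  Position 3 ('c'): window [3,3] length 1
  Position 4 ('d'): window [3,4] length 2
  Position 5 ('h'): window [3,5] length 3
  Position 6 ('a'): window [3,6] length 4 -- new best
  Position 7 ('d'): repeat (last at 4), move window start to 5
  Position 7 ('d'): window [5,7] length 3
  Position 8 ('c'): window [5,8] length 4
  Position 9 ('e'): window [5,9] length 5 -- new best
  Position 10 ('b'): window [5,10] length 6 -- new best
Longest substring with no repeats: "hadceb" with length 6

6


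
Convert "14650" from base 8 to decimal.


Input: "14650" in base 8
Positional expansion:
  Digit '1' (value 1) x 8^4 = 4096
  Digit '4' (value 4) x 8^3 = 2048
  Digit '6' (value 6) x 8^2 = 384
  Digit '5' (value 5) x 8^1 = 40
  Digit '0' (value 0) x 8^0 = 0
Sum = 6568

6568


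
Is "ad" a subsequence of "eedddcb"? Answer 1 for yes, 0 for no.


Check if "ad" is a subsequence of "eedddcb"
Greedy scan:
  Position 0 ('e'): no match needed
  Position 1 ('e'): no match needed
  Position 2 ('d'): no match needed
  Position 3 ('d'): no match needed
  Position 4 ('d'): no match needed
  Position 5 ('c'): no match needed
  Position 6 ('b'): no match needed
Only matched 0/2 characters => not a subsequence

0


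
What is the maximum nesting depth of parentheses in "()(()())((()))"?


Input: "()(()())((()))"
Tracking depth:
  Position 0 '(': depth becomes 1
  Position 1 ')': depth becomes 0
  Position 2 '(': depth becomes 1
  Position 3 '(': depth becomes 2
  Position 4 ')': depth becomes 1
  Position 5 '(': depth becomes 2
  Position 6 ')': depth becomes 1
  Position 7 ')': depth becomes 0
  Position 8 '(': depth becomes 1
  Position 9 '(': depth becomes 2
  Position 10 '(': depth becomes 3
  Position 11 ')': depth becomes 2
  Position 12 ')': depth becomes 1
  Position 13 ')': depth becomes 0
Maximum depth reached: 3

3


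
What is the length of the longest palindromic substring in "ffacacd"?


Input: "ffacacd"
Checking substrings for palindromes:
  [2:5] "aca" (len 3) => palindrome
  [3:6] "cac" (len 3) => palindrome
  [0:2] "ff" (len 2) => palindrome
Longest palindromic substring: "aca" with length 3

3


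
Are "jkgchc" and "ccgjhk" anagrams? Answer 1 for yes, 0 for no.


Strings: "jkgchc", "ccgjhk"
Sorted first:  ccghjk
Sorted second: ccghjk
Sorted forms match => anagrams

1


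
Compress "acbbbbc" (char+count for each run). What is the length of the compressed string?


Input: acbbbbc
Runs:
  'a' x 1 => "a1"
  'c' x 1 => "c1"
  'b' x 4 => "b4"
  'c' x 1 => "c1"
Compressed: "a1c1b4c1"
Compressed length: 8

8


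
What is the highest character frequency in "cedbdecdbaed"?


Input: cedbdecdbaed
Character counts:
  'a': 1
  'b': 2
  'c': 2
  'd': 4
  'e': 3
Maximum frequency: 4

4


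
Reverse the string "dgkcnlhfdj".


Input: dgkcnlhfdj
Reading characters right to left:
  Position 9: 'j'
  Position 8: 'd'
  Position 7: 'f'
  Position 6: 'h'
  Position 5: 'l'
  Position 4: 'n'
  Position 3: 'c'
  Position 2: 'k'
  Position 1: 'g'
  Position 0: 'd'
Reversed: jdfhlnckgd

jdfhlnckgd


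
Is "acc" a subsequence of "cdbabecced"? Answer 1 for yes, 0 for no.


Check if "acc" is a subsequence of "cdbabecced"
Greedy scan:
  Position 0 ('c'): no match needed
  Position 1 ('d'): no match needed
  Position 2 ('b'): no match needed
  Position 3 ('a'): matches sub[0] = 'a'
  Position 4 ('b'): no match needed
  Position 5 ('e'): no match needed
  Position 6 ('c'): matches sub[1] = 'c'
  Position 7 ('c'): matches sub[2] = 'c'
  Position 8 ('e'): no match needed
  Position 9 ('d'): no match needed
All 3 characters matched => is a subsequence

1


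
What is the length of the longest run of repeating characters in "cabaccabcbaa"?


Input: "cabaccabcbaa"
Scanning for longest run:
  Position 1 ('a'): new char, reset run to 1
  Position 2 ('b'): new char, reset run to 1
  Position 3 ('a'): new char, reset run to 1
  Position 4 ('c'): new char, reset run to 1
  Position 5 ('c'): continues run of 'c', length=2
  Position 6 ('a'): new char, reset run to 1
  Position 7 ('b'): new char, reset run to 1
  Position 8 ('c'): new char, reset run to 1
  Position 9 ('b'): new char, reset run to 1
  Position 10 ('a'): new char, reset run to 1
  Position 11 ('a'): continues run of 'a', length=2
Longest run: 'c' with length 2

2


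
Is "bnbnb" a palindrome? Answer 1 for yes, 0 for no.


Input: bnbnb
Reversed: bnbnb
  Compare pos 0 ('b') with pos 4 ('b'): match
  Compare pos 1 ('n') with pos 3 ('n'): match
Result: palindrome

1


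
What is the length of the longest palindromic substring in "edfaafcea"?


Input: "edfaafcea"
Checking substrings for palindromes:
  [2:6] "faaf" (len 4) => palindrome
  [3:5] "aa" (len 2) => palindrome
Longest palindromic substring: "faaf" with length 4

4


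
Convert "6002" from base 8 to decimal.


Input: "6002" in base 8
Positional expansion:
  Digit '6' (value 6) x 8^3 = 3072
  Digit '0' (value 0) x 8^2 = 0
  Digit '0' (value 0) x 8^1 = 0
  Digit '2' (value 2) x 8^0 = 2
Sum = 3074

3074


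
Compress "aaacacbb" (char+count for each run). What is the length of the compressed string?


Input: aaacacbb
Runs:
  'a' x 3 => "a3"
  'c' x 1 => "c1"
  'a' x 1 => "a1"
  'c' x 1 => "c1"
  'b' x 2 => "b2"
Compressed: "a3c1a1c1b2"
Compressed length: 10

10


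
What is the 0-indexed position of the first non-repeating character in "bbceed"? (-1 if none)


Input: bbceed
Character frequencies:
  'b': 2
  'c': 1
  'd': 1
  'e': 2
Scanning left to right for freq == 1:
  Position 0 ('b'): freq=2, skip
  Position 1 ('b'): freq=2, skip
  Position 2 ('c'): unique! => answer = 2

2


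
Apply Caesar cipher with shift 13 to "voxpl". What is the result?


Caesar cipher: shift "voxpl" by 13
  'v' (pos 21) + 13 = pos 8 = 'i'
  'o' (pos 14) + 13 = pos 1 = 'b'
  'x' (pos 23) + 13 = pos 10 = 'k'
  'p' (pos 15) + 13 = pos 2 = 'c'
  'l' (pos 11) + 13 = pos 24 = 'y'
Result: ibkcy

ibkcy


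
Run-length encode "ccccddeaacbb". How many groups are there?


Input: ccccddeaacbb
Scanning for consecutive runs:
  Group 1: 'c' x 4 (positions 0-3)
  Group 2: 'd' x 2 (positions 4-5)
  Group 3: 'e' x 1 (positions 6-6)
  Group 4: 'a' x 2 (positions 7-8)
  Group 5: 'c' x 1 (positions 9-9)
  Group 6: 'b' x 2 (positions 10-11)
Total groups: 6

6


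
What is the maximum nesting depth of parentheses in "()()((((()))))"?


Input: "()()((((()))))"
Tracking depth:
  Position 0 '(': depth becomes 1
  Position 1 ')': depth becomes 0
  Position 2 '(': depth becomes 1
  Position 3 ')': depth becomes 0
  Position 4 '(': depth becomes 1
  Position 5 '(': depth becomes 2
  Position 6 '(': depth becomes 3
  Position 7 '(': depth becomes 4
  Position 8 '(': depth becomes 5
  Position 9 ')': depth becomes 4
  Position 10 ')': depth becomes 3
  Position 11 ')': depth becomes 2
  Position 12 ')': depth becomes 1
  Position 13 ')': depth becomes 0
Maximum depth reached: 5

5


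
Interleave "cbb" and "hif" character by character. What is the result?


Interleaving "cbb" and "hif":
  Position 0: 'c' from first, 'h' from second => "ch"
  Position 1: 'b' from first, 'i' from second => "bi"
  Position 2: 'b' from first, 'f' from second => "bf"
Result: chbibf

chbibf


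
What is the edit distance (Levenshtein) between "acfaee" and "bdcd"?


Computing edit distance: "acfaee" -> "bdcd"
DP table:
           b    d    c    d
      0    1    2    3    4
  a   1    1    2    3    4
  c   2    2    2    2    3
  f   3    3    3    3    3
  a   4    4    4    4    4
  e   5    5    5    5    5
  e   6    6    6    6    6
Edit distance = dp[6][4] = 6

6


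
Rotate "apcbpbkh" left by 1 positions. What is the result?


Input: "apcbpbkh", rotate left by 1
First 1 characters: "a"
Remaining characters: "pcbpbkh"
Concatenate remaining + first: "pcbpbkh" + "a" = "pcbpbkha"

pcbpbkha


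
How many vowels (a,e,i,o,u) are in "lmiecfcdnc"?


Input: lmiecfcdnc
Checking each character:
  'l' at position 0: consonant
  'm' at position 1: consonant
  'i' at position 2: vowel (running total: 1)
  'e' at position 3: vowel (running total: 2)
  'c' at position 4: consonant
  'f' at position 5: consonant
  'c' at position 6: consonant
  'd' at position 7: consonant
  'n' at position 8: consonant
  'c' at position 9: consonant
Total vowels: 2

2


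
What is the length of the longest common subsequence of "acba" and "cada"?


LCS of "acba" and "cada"
DP table:
           c    a    d    a
      0    0    0    0    0
  a   0    0    1    1    1
  c   0    1    1    1    1
  b   0    1    1    1    1
  a   0    1    2    2    2
LCS length = dp[4][4] = 2

2


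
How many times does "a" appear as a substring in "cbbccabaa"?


Searching for "a" in "cbbccabaa"
Scanning each position:
  Position 0: "c" => no
  Position 1: "b" => no
  Position 2: "b" => no
  Position 3: "c" => no
  Position 4: "c" => no
  Position 5: "a" => MATCH
  Position 6: "b" => no
  Position 7: "a" => MATCH
  Position 8: "a" => MATCH
Total occurrences: 3

3


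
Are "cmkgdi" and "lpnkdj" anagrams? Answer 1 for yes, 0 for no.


Strings: "cmkgdi", "lpnkdj"
Sorted first:  cdgikm
Sorted second: djklnp
Differ at position 0: 'c' vs 'd' => not anagrams

0


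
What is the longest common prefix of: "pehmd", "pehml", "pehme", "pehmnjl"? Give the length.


Words: pehmd, pehml, pehme, pehmnjl
  Position 0: all 'p' => match
  Position 1: all 'e' => match
  Position 2: all 'h' => match
  Position 3: all 'm' => match
  Position 4: ('d', 'l', 'e', 'n') => mismatch, stop
LCP = "pehm" (length 4)

4


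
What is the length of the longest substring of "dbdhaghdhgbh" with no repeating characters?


Input: "dbdhaghdhgbh"
Sliding window (track last position of each char):
  Position 0 ('d'): window [0,0] length 1 -- new best
  Position 1 ('b'): window [0,1] length 2 -- new best
  Position 2 ('d'): repeat (last at 0), move window start to 1
  Position 2 ('d'): window [1,2] length 2
  Position 3 ('h'): window [1,3] length 3 -- new best
  Position 4 ('a'): window [1,4] length 4 -- new best
  Position 5 ('g'): window [1,5] length 5 -- new best
  Position 6 ('h'): repeat (last at 3), move window start to 4
  Position 6 ('h'): window [4,6] length 3
  Position 7 ('d'): window [4,7] length 4
  Position 8 ('h'): repeat (last at 6), move window start to 7
  Position 8 ('h'): window [7,8] length 2
  Position 9 ('g'): window [7,9] length 3
  Position 10 ('b'): window [7,10] length 4
  Position 11 ('h'): repeat (last at 8), move window start to 9
  Position 11 ('h'): window [9,11] length 3
Longest substring with no repeats: "bdhag" with length 5

5


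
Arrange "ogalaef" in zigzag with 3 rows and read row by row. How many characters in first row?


Zigzag "ogalaef" into 3 rows:
Placing characters:
  'o' => row 0
  'g' => row 1
  'a' => row 2
  'l' => row 1
  'a' => row 0
  'e' => row 1
  'f' => row 2
Rows:
  Row 0: "oa"
  Row 1: "gle"
  Row 2: "af"
First row length: 2

2


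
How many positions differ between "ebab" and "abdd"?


Comparing "ebab" and "abdd" position by position:
  Position 0: 'e' vs 'a' => DIFFER
  Position 1: 'b' vs 'b' => same
  Position 2: 'a' vs 'd' => DIFFER
  Position 3: 'b' vs 'd' => DIFFER
Positions that differ: 3

3


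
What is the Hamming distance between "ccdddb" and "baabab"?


Comparing "ccdddb" and "baabab" position by position:
  Position 0: 'c' vs 'b' => differ
  Position 1: 'c' vs 'a' => differ
  Position 2: 'd' vs 'a' => differ
  Position 3: 'd' vs 'b' => differ
  Position 4: 'd' vs 'a' => differ
  Position 5: 'b' vs 'b' => same
Total differences (Hamming distance): 5

5


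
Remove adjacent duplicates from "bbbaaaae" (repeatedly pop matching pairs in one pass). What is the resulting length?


Input: bbbaaaae
Stack-based adjacent duplicate removal:
  Read 'b': push. Stack: b
  Read 'b': matches stack top 'b' => pop. Stack: (empty)
  Read 'b': push. Stack: b
  Read 'a': push. Stack: ba
  Read 'a': matches stack top 'a' => pop. Stack: b
  Read 'a': push. Stack: ba
  Read 'a': matches stack top 'a' => pop. Stack: b
  Read 'e': push. Stack: be
Final stack: "be" (length 2)

2


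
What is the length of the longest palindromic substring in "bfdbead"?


Input: "bfdbead"
Checking substrings for palindromes:
  No multi-char palindromic substrings found
Longest palindromic substring: "b" with length 1

1


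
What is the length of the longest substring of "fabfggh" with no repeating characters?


Input: "fabfggh"
Sliding window (track last position of each char):
  Position 0 ('f'): window [0,0] length 1 -- new best
  Position 1 ('a'): window [0,1] length 2 -- new best
  Position 2 ('b'): window [0,2] length 3 -- new best
  Position 3 ('f'): repeat (last at 0), move window start to 1
  Position 3 ('f'): window [1,3] length 3
  Position 4 ('g'): window [1,4] length 4 -- new best
  Position 5 ('g'): repeat (last at 4), move window start to 5
  Position 5 ('g'): window [5,5] length 1
  Position 6 ('h'): window [5,6] length 2
Longest substring with no repeats: "abfg" with length 4

4


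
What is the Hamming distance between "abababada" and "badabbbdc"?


Comparing "abababada" and "badabbbdc" position by position:
  Position 0: 'a' vs 'b' => differ
  Position 1: 'b' vs 'a' => differ
  Position 2: 'a' vs 'd' => differ
  Position 3: 'b' vs 'a' => differ
  Position 4: 'a' vs 'b' => differ
  Position 5: 'b' vs 'b' => same
  Position 6: 'a' vs 'b' => differ
  Position 7: 'd' vs 'd' => same
  Position 8: 'a' vs 'c' => differ
Total differences (Hamming distance): 7

7


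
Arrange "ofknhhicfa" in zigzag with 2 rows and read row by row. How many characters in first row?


Zigzag "ofknhhicfa" into 2 rows:
Placing characters:
  'o' => row 0
  'f' => row 1
  'k' => row 0
  'n' => row 1
  'h' => row 0
  'h' => row 1
  'i' => row 0
  'c' => row 1
  'f' => row 0
  'a' => row 1
Rows:
  Row 0: "okhif"
  Row 1: "fnhca"
First row length: 5

5


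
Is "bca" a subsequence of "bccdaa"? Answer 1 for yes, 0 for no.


Check if "bca" is a subsequence of "bccdaa"
Greedy scan:
  Position 0 ('b'): matches sub[0] = 'b'
  Position 1 ('c'): matches sub[1] = 'c'
  Position 2 ('c'): no match needed
  Position 3 ('d'): no match needed
  Position 4 ('a'): matches sub[2] = 'a'
  Position 5 ('a'): no match needed
All 3 characters matched => is a subsequence

1


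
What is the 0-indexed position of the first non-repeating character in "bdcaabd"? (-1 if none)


Input: bdcaabd
Character frequencies:
  'a': 2
  'b': 2
  'c': 1
  'd': 2
Scanning left to right for freq == 1:
  Position 0 ('b'): freq=2, skip
  Position 1 ('d'): freq=2, skip
  Position 2 ('c'): unique! => answer = 2

2


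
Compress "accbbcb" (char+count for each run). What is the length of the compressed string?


Input: accbbcb
Runs:
  'a' x 1 => "a1"
  'c' x 2 => "c2"
  'b' x 2 => "b2"
  'c' x 1 => "c1"
  'b' x 1 => "b1"
Compressed: "a1c2b2c1b1"
Compressed length: 10

10


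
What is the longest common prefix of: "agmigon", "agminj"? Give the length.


Words: agmigon, agminj
  Position 0: all 'a' => match
  Position 1: all 'g' => match
  Position 2: all 'm' => match
  Position 3: all 'i' => match
  Position 4: ('g', 'n') => mismatch, stop
LCP = "agmi" (length 4)

4


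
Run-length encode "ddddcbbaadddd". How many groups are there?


Input: ddddcbbaadddd
Scanning for consecutive runs:
  Group 1: 'd' x 4 (positions 0-3)
  Group 2: 'c' x 1 (positions 4-4)
  Group 3: 'b' x 2 (positions 5-6)
  Group 4: 'a' x 2 (positions 7-8)
  Group 5: 'd' x 4 (positions 9-12)
Total groups: 5

5


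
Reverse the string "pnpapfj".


Input: pnpapfj
Reading characters right to left:
  Position 6: 'j'
  Position 5: 'f'
  Position 4: 'p'
  Position 3: 'a'
  Position 2: 'p'
  Position 1: 'n'
  Position 0: 'p'
Reversed: jfpapnp

jfpapnp


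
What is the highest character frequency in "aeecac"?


Input: aeecac
Character counts:
  'a': 2
  'c': 2
  'e': 2
Maximum frequency: 2

2


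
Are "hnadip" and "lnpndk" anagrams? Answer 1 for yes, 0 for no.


Strings: "hnadip", "lnpndk"
Sorted first:  adhinp
Sorted second: dklnnp
Differ at position 0: 'a' vs 'd' => not anagrams

0


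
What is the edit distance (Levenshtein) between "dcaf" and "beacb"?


Computing edit distance: "dcaf" -> "beacb"
DP table:
           b    e    a    c    b
      0    1    2    3    4    5
  d   1    1    2    3    4    5
  c   2    2    2    3    3    4
  a   3    3    3    2    3    4
  f   4    4    4    3    3    4
Edit distance = dp[4][5] = 4

4


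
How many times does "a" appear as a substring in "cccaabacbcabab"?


Searching for "a" in "cccaabacbcabab"
Scanning each position:
  Position 0: "c" => no
  Position 1: "c" => no
  Position 2: "c" => no
  Position 3: "a" => MATCH
  Position 4: "a" => MATCH
  Position 5: "b" => no
  Position 6: "a" => MATCH
  Position 7: "c" => no
  Position 8: "b" => no
  Position 9: "c" => no
  Position 10: "a" => MATCH
  Position 11: "b" => no
  Position 12: "a" => MATCH
  Position 13: "b" => no
Total occurrences: 5

5


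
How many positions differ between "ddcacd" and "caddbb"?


Comparing "ddcacd" and "caddbb" position by position:
  Position 0: 'd' vs 'c' => DIFFER
  Position 1: 'd' vs 'a' => DIFFER
  Position 2: 'c' vs 'd' => DIFFER
  Position 3: 'a' vs 'd' => DIFFER
  Position 4: 'c' vs 'b' => DIFFER
  Position 5: 'd' vs 'b' => DIFFER
Positions that differ: 6

6


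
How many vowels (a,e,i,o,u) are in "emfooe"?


Input: emfooe
Checking each character:
  'e' at position 0: vowel (running total: 1)
  'm' at position 1: consonant
  'f' at position 2: consonant
  'o' at position 3: vowel (running total: 2)
  'o' at position 4: vowel (running total: 3)
  'e' at position 5: vowel (running total: 4)
Total vowels: 4

4


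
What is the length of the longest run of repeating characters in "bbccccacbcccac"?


Input: "bbccccacbcccac"
Scanning for longest run:
  Position 1 ('b'): continues run of 'b', length=2
  Position 2 ('c'): new char, reset run to 1
  Position 3 ('c'): continues run of 'c', length=2
  Position 4 ('c'): continues run of 'c', length=3
  Position 5 ('c'): continues run of 'c', length=4
  Position 6 ('a'): new char, reset run to 1
  Position 7 ('c'): new char, reset run to 1
  Position 8 ('b'): new char, reset run to 1
  Position 9 ('c'): new char, reset run to 1
  Position 10 ('c'): continues run of 'c', length=2
  Position 11 ('c'): continues run of 'c', length=3
  Position 12 ('a'): new char, reset run to 1
  Position 13 ('c'): new char, reset run to 1
Longest run: 'c' with length 4

4


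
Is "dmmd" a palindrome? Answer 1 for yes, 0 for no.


Input: dmmd
Reversed: dmmd
  Compare pos 0 ('d') with pos 3 ('d'): match
  Compare pos 1 ('m') with pos 2 ('m'): match
Result: palindrome

1


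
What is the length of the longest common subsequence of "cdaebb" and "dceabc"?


LCS of "cdaebb" and "dceabc"
DP table:
           d    c    e    a    b    c
      0    0    0    0    0    0    0
  c   0    0    1    1    1    1    1
  d   0    1    1    1    1    1    1
  a   0    1    1    1    2    2    2
  e   0    1    1    2    2    2    2
  b   0    1    1    2    2    3    3
  b   0    1    1    2    2    3    3
LCS length = dp[6][6] = 3

3


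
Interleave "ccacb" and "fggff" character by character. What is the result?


Interleaving "ccacb" and "fggff":
  Position 0: 'c' from first, 'f' from second => "cf"
  Position 1: 'c' from first, 'g' from second => "cg"
  Position 2: 'a' from first, 'g' from second => "ag"
  Position 3: 'c' from first, 'f' from second => "cf"
  Position 4: 'b' from first, 'f' from second => "bf"
Result: cfcgagcfbf

cfcgagcfbf


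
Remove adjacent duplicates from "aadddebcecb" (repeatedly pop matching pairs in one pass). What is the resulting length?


Input: aadddebcecb
Stack-based adjacent duplicate removal:
  Read 'a': push. Stack: a
  Read 'a': matches stack top 'a' => pop. Stack: (empty)
  Read 'd': push. Stack: d
  Read 'd': matches stack top 'd' => pop. Stack: (empty)
  Read 'd': push. Stack: d
  Read 'e': push. Stack: de
  Read 'b': push. Stack: deb
  Read 'c': push. Stack: debc
  Read 'e': push. Stack: debce
  Read 'c': push. Stack: debcec
  Read 'b': push. Stack: debcecb
Final stack: "debcecb" (length 7)

7


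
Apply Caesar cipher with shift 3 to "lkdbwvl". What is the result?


Caesar cipher: shift "lkdbwvl" by 3
  'l' (pos 11) + 3 = pos 14 = 'o'
  'k' (pos 10) + 3 = pos 13 = 'n'
  'd' (pos 3) + 3 = pos 6 = 'g'
  'b' (pos 1) + 3 = pos 4 = 'e'
  'w' (pos 22) + 3 = pos 25 = 'z'
  'v' (pos 21) + 3 = pos 24 = 'y'
  'l' (pos 11) + 3 = pos 14 = 'o'
Result: ongezyo

ongezyo


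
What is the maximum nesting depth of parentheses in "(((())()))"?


Input: "(((())()))"
Tracking depth:
  Position 0 '(': depth becomes 1
  Position 1 '(': depth becomes 2
  Position 2 '(': depth becomes 3
  Position 3 '(': depth becomes 4
  Position 4 ')': depth becomes 3
  Position 5 ')': depth becomes 2
  Position 6 '(': depth becomes 3
  Position 7 ')': depth becomes 2
  Position 8 ')': depth becomes 1
  Position 9 ')': depth becomes 0
Maximum depth reached: 4

4


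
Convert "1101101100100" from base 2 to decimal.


Input: "1101101100100" in base 2
Positional expansion:
  Digit '1' (value 1) x 2^12 = 4096
  Digit '1' (value 1) x 2^11 = 2048
  Digit '0' (value 0) x 2^10 = 0
  Digit '1' (value 1) x 2^9 = 512
  Digit '1' (value 1) x 2^8 = 256
  Digit '0' (value 0) x 2^7 = 0
  Digit '1' (value 1) x 2^6 = 64
  Digit '1' (value 1) x 2^5 = 32
  Digit '0' (value 0) x 2^4 = 0
  Digit '0' (value 0) x 2^3 = 0
  Digit '1' (value 1) x 2^2 = 4
  Digit '0' (value 0) x 2^1 = 0
  Digit '0' (value 0) x 2^0 = 0
Sum = 7012

7012


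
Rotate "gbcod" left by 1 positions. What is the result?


Input: "gbcod", rotate left by 1
First 1 characters: "g"
Remaining characters: "bcod"
Concatenate remaining + first: "bcod" + "g" = "bcodg"

bcodg


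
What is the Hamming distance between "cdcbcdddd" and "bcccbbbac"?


Comparing "cdcbcdddd" and "bcccbbbac" position by position:
  Position 0: 'c' vs 'b' => differ
  Position 1: 'd' vs 'c' => differ
  Position 2: 'c' vs 'c' => same
  Position 3: 'b' vs 'c' => differ
  Position 4: 'c' vs 'b' => differ
  Position 5: 'd' vs 'b' => differ
  Position 6: 'd' vs 'b' => differ
  Position 7: 'd' vs 'a' => differ
  Position 8: 'd' vs 'c' => differ
Total differences (Hamming distance): 8

8


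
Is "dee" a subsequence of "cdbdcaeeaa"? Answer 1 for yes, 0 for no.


Check if "dee" is a subsequence of "cdbdcaeeaa"
Greedy scan:
  Position 0 ('c'): no match needed
  Position 1 ('d'): matches sub[0] = 'd'
  Position 2 ('b'): no match needed
  Position 3 ('d'): no match needed
  Position 4 ('c'): no match needed
  Position 5 ('a'): no match needed
  Position 6 ('e'): matches sub[1] = 'e'
  Position 7 ('e'): matches sub[2] = 'e'
  Position 8 ('a'): no match needed
  Position 9 ('a'): no match needed
All 3 characters matched => is a subsequence

1


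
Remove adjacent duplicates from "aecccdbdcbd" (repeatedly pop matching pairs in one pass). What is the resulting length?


Input: aecccdbdcbd
Stack-based adjacent duplicate removal:
  Read 'a': push. Stack: a
  Read 'e': push. Stack: ae
  Read 'c': push. Stack: aec
  Read 'c': matches stack top 'c' => pop. Stack: ae
  Read 'c': push. Stack: aec
  Read 'd': push. Stack: aecd
  Read 'b': push. Stack: aecdb
  Read 'd': push. Stack: aecdbd
  Read 'c': push. Stack: aecdbdc
  Read 'b': push. Stack: aecdbdcb
  Read 'd': push. Stack: aecdbdcbd
Final stack: "aecdbdcbd" (length 9)

9


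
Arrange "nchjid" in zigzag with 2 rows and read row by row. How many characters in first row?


Zigzag "nchjid" into 2 rows:
Placing characters:
  'n' => row 0
  'c' => row 1
  'h' => row 0
  'j' => row 1
  'i' => row 0
  'd' => row 1
Rows:
  Row 0: "nhi"
  Row 1: "cjd"
First row length: 3

3


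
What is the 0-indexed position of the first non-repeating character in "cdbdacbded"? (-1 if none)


Input: cdbdacbded
Character frequencies:
  'a': 1
  'b': 2
  'c': 2
  'd': 4
  'e': 1
Scanning left to right for freq == 1:
  Position 0 ('c'): freq=2, skip
  Position 1 ('d'): freq=4, skip
  Position 2 ('b'): freq=2, skip
  Position 3 ('d'): freq=4, skip
  Position 4 ('a'): unique! => answer = 4

4


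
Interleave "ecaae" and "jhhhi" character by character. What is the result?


Interleaving "ecaae" and "jhhhi":
  Position 0: 'e' from first, 'j' from second => "ej"
  Position 1: 'c' from first, 'h' from second => "ch"
  Position 2: 'a' from first, 'h' from second => "ah"
  Position 3: 'a' from first, 'h' from second => "ah"
  Position 4: 'e' from first, 'i' from second => "ei"
Result: ejchahahei

ejchahahei


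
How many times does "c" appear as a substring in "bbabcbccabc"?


Searching for "c" in "bbabcbccabc"
Scanning each position:
  Position 0: "b" => no
  Position 1: "b" => no
  Position 2: "a" => no
  Position 3: "b" => no
  Position 4: "c" => MATCH
  Position 5: "b" => no
  Position 6: "c" => MATCH
  Position 7: "c" => MATCH
  Position 8: "a" => no
  Position 9: "b" => no
  Position 10: "c" => MATCH
Total occurrences: 4

4


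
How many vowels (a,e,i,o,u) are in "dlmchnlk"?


Input: dlmchnlk
Checking each character:
  'd' at position 0: consonant
  'l' at position 1: consonant
  'm' at position 2: consonant
  'c' at position 3: consonant
  'h' at position 4: consonant
  'n' at position 5: consonant
  'l' at position 6: consonant
  'k' at position 7: consonant
Total vowels: 0

0


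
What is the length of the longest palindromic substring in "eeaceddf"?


Input: "eeaceddf"
Checking substrings for palindromes:
  [0:2] "ee" (len 2) => palindrome
  [5:7] "dd" (len 2) => palindrome
Longest palindromic substring: "ee" with length 2

2


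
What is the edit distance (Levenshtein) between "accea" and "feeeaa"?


Computing edit distance: "accea" -> "feeeaa"
DP table:
           f    e    e    e    a    a
      0    1    2    3    4    5    6
  a   1    1    2    3    4    4    5
  c   2    2    2    3    4    5    5
  c   3    3    3    3    4    5    6
  e   4    4    3    3    3    4    5
  a   5    5    4    4    4    3    4
Edit distance = dp[5][6] = 4

4


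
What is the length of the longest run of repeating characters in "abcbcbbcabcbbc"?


Input: "abcbcbbcabcbbc"
Scanning for longest run:
  Position 1 ('b'): new char, reset run to 1
  Position 2 ('c'): new char, reset run to 1
  Position 3 ('b'): new char, reset run to 1
  Position 4 ('c'): new char, reset run to 1
  Position 5 ('b'): new char, reset run to 1
  Position 6 ('b'): continues run of 'b', length=2
  Position 7 ('c'): new char, reset run to 1
  Position 8 ('a'): new char, reset run to 1
  Position 9 ('b'): new char, reset run to 1
  Position 10 ('c'): new char, reset run to 1
  Position 11 ('b'): new char, reset run to 1
  Position 12 ('b'): continues run of 'b', length=2
  Position 13 ('c'): new char, reset run to 1
Longest run: 'b' with length 2

2


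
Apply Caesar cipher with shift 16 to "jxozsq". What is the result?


Caesar cipher: shift "jxozsq" by 16
  'j' (pos 9) + 16 = pos 25 = 'z'
  'x' (pos 23) + 16 = pos 13 = 'n'
  'o' (pos 14) + 16 = pos 4 = 'e'
  'z' (pos 25) + 16 = pos 15 = 'p'
  's' (pos 18) + 16 = pos 8 = 'i'
  'q' (pos 16) + 16 = pos 6 = 'g'
Result: znepig

znepig


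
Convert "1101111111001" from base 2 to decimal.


Input: "1101111111001" in base 2
Positional expansion:
  Digit '1' (value 1) x 2^12 = 4096
  Digit '1' (value 1) x 2^11 = 2048
  Digit '0' (value 0) x 2^10 = 0
  Digit '1' (value 1) x 2^9 = 512
  Digit '1' (value 1) x 2^8 = 256
  Digit '1' (value 1) x 2^7 = 128
  Digit '1' (value 1) x 2^6 = 64
  Digit '1' (value 1) x 2^5 = 32
  Digit '1' (value 1) x 2^4 = 16
  Digit '1' (value 1) x 2^3 = 8
  Digit '0' (value 0) x 2^2 = 0
  Digit '0' (value 0) x 2^1 = 0
  Digit '1' (value 1) x 2^0 = 1
Sum = 7161

7161


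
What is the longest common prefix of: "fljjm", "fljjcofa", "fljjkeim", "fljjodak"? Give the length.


Words: fljjm, fljjcofa, fljjkeim, fljjodak
  Position 0: all 'f' => match
  Position 1: all 'l' => match
  Position 2: all 'j' => match
  Position 3: all 'j' => match
  Position 4: ('m', 'c', 'k', 'o') => mismatch, stop
LCP = "fljj" (length 4)

4


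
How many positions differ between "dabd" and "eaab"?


Comparing "dabd" and "eaab" position by position:
  Position 0: 'd' vs 'e' => DIFFER
  Position 1: 'a' vs 'a' => same
  Position 2: 'b' vs 'a' => DIFFER
  Position 3: 'd' vs 'b' => DIFFER
Positions that differ: 3

3


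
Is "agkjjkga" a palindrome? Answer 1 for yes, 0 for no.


Input: agkjjkga
Reversed: agkjjkga
  Compare pos 0 ('a') with pos 7 ('a'): match
  Compare pos 1 ('g') with pos 6 ('g'): match
  Compare pos 2 ('k') with pos 5 ('k'): match
  Compare pos 3 ('j') with pos 4 ('j'): match
Result: palindrome

1


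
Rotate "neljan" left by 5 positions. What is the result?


Input: "neljan", rotate left by 5
First 5 characters: "nelja"
Remaining characters: "n"
Concatenate remaining + first: "n" + "nelja" = "nnelja"

nnelja


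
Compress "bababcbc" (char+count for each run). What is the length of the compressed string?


Input: bababcbc
Runs:
  'b' x 1 => "b1"
  'a' x 1 => "a1"
  'b' x 1 => "b1"
  'a' x 1 => "a1"
  'b' x 1 => "b1"
  'c' x 1 => "c1"
  'b' x 1 => "b1"
  'c' x 1 => "c1"
Compressed: "b1a1b1a1b1c1b1c1"
Compressed length: 16

16


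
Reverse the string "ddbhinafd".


Input: ddbhinafd
Reading characters right to left:
  Position 8: 'd'
  Position 7: 'f'
  Position 6: 'a'
  Position 5: 'n'
  Position 4: 'i'
  Position 3: 'h'
  Position 2: 'b'
  Position 1: 'd'
  Position 0: 'd'
Reversed: dfanihbdd

dfanihbdd


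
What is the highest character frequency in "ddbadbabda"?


Input: ddbadbabda
Character counts:
  'a': 3
  'b': 3
  'd': 4
Maximum frequency: 4

4


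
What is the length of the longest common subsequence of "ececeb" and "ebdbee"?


LCS of "ececeb" and "ebdbee"
DP table:
           e    b    d    b    e    e
      0    0    0    0    0    0    0
  e   0    1    1    1    1    1    1
  c   0    1    1    1    1    1    1
  e   0    1    1    1    1    2    2
  c   0    1    1    1    1    2    2
  e   0    1    1    1    1    2    3
  b   0    1    2    2    2    2    3
LCS length = dp[6][6] = 3

3


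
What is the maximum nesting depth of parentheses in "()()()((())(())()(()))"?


Input: "()()()((())(())()(()))"
Tracking depth:
  Position 0 '(': depth becomes 1
  Position 1 ')': depth becomes 0
  Position 2 '(': depth becomes 1
  Position 3 ')': depth becomes 0
  Position 4 '(': depth becomes 1
  Position 5 ')': depth becomes 0
  Position 6 '(': depth becomes 1
  Position 7 '(': depth becomes 2
  Position 8 '(': depth becomes 3
  Position 9 ')': depth becomes 2
  Position 10 ')': depth becomes 1
  Position 11 '(': depth becomes 2
  Position 12 '(': depth becomes 3
  Position 13 ')': depth becomes 2
  Position 14 ')': depth becomes 1
  Position 15 '(': depth becomes 2
  Position 16 ')': depth becomes 1
  Position 17 '(': depth becomes 2
  Position 18 '(': depth becomes 3
  Position 19 ')': depth becomes 2
  Position 20 ')': depth becomes 1
  Position 21 ')': depth becomes 0
Maximum depth reached: 3

3


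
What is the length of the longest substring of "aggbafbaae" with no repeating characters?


Input: "aggbafbaae"
Sliding window (track last position of each char):
  Position 0 ('a'): window [0,0] length 1 -- new best
  Position 1 ('g'): window [0,1] length 2 -- new best
  Position 2 ('g'): repeat (last at 1), move window start to 2
  Position 2 ('g'): window [2,2] length 1
  Position 3 ('b'): window [2,3] length 2
  Position 4 ('a'): window [2,4] length 3 -- new best
  Position 5 ('f'): window [2,5] length 4 -- new best
  Position 6 ('b'): repeat (last at 3), move window start to 4
  Position 6 ('b'): window [4,6] length 3
  Position 7 ('a'): repeat (last at 4), move window start to 5
  Position 7 ('a'): window [5,7] length 3
  Position 8 ('a'): repeat (last at 7), move window start to 8
  Position 8 ('a'): window [8,8] length 1
  Position 9 ('e'): window [8,9] length 2
Longest substring with no repeats: "gbaf" with length 4

4


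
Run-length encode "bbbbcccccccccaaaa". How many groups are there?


Input: bbbbcccccccccaaaa
Scanning for consecutive runs:
  Group 1: 'b' x 4 (positions 0-3)
  Group 2: 'c' x 9 (positions 4-12)
  Group 3: 'a' x 4 (positions 13-16)
Total groups: 3

3


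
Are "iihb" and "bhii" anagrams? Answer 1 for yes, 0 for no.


Strings: "iihb", "bhii"
Sorted first:  bhii
Sorted second: bhii
Sorted forms match => anagrams

1


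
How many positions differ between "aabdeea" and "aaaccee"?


Comparing "aabdeea" and "aaaccee" position by position:
  Position 0: 'a' vs 'a' => same
  Position 1: 'a' vs 'a' => same
  Position 2: 'b' vs 'a' => DIFFER
  Position 3: 'd' vs 'c' => DIFFER
  Position 4: 'e' vs 'c' => DIFFER
  Position 5: 'e' vs 'e' => same
  Position 6: 'a' vs 'e' => DIFFER
Positions that differ: 4

4


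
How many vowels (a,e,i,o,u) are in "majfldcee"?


Input: majfldcee
Checking each character:
  'm' at position 0: consonant
  'a' at position 1: vowel (running total: 1)
  'j' at position 2: consonant
  'f' at position 3: consonant
  'l' at position 4: consonant
  'd' at position 5: consonant
  'c' at position 6: consonant
  'e' at position 7: vowel (running total: 2)
  'e' at position 8: vowel (running total: 3)
Total vowels: 3

3


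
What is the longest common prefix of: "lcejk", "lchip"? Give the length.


Words: lcejk, lchip
  Position 0: all 'l' => match
  Position 1: all 'c' => match
  Position 2: ('e', 'h') => mismatch, stop
LCP = "lc" (length 2)

2


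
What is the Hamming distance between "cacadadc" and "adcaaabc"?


Comparing "cacadadc" and "adcaaabc" position by position:
  Position 0: 'c' vs 'a' => differ
  Position 1: 'a' vs 'd' => differ
  Position 2: 'c' vs 'c' => same
  Position 3: 'a' vs 'a' => same
  Position 4: 'd' vs 'a' => differ
  Position 5: 'a' vs 'a' => same
  Position 6: 'd' vs 'b' => differ
  Position 7: 'c' vs 'c' => same
Total differences (Hamming distance): 4

4


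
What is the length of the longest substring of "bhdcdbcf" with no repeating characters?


Input: "bhdcdbcf"
Sliding window (track last position of each char):
  Position 0 ('b'): window [0,0] length 1 -- new best
  Position 1 ('h'): window [0,1] length 2 -- new best
  Position 2 ('d'): window [0,2] length 3 -- new best
  Position 3 ('c'): window [0,3] length 4 -- new best
  Position 4 ('d'): repeat (last at 2), move window start to 3
  Position 4 ('d'): window [3,4] length 2
  Position 5 ('b'): window [3,5] length 3
  Position 6 ('c'): repeat (last at 3), move window start to 4
  Position 6 ('c'): window [4,6] length 3
  Position 7 ('f'): window [4,7] length 4
Longest substring with no repeats: "bhdc" with length 4

4


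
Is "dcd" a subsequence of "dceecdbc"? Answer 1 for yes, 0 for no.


Check if "dcd" is a subsequence of "dceecdbc"
Greedy scan:
  Position 0 ('d'): matches sub[0] = 'd'
  Position 1 ('c'): matches sub[1] = 'c'
  Position 2 ('e'): no match needed
  Position 3 ('e'): no match needed
  Position 4 ('c'): no match needed
  Position 5 ('d'): matches sub[2] = 'd'
  Position 6 ('b'): no match needed
  Position 7 ('c'): no match needed
All 3 characters matched => is a subsequence

1


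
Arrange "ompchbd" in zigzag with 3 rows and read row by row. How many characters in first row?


Zigzag "ompchbd" into 3 rows:
Placing characters:
  'o' => row 0
  'm' => row 1
  'p' => row 2
  'c' => row 1
  'h' => row 0
  'b' => row 1
  'd' => row 2
Rows:
  Row 0: "oh"
  Row 1: "mcb"
  Row 2: "pd"
First row length: 2

2


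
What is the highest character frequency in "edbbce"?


Input: edbbce
Character counts:
  'b': 2
  'c': 1
  'd': 1
  'e': 2
Maximum frequency: 2

2


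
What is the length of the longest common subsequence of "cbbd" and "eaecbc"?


LCS of "cbbd" and "eaecbc"
DP table:
           e    a    e    c    b    c
      0    0    0    0    0    0    0
  c   0    0    0    0    1    1    1
  b   0    0    0    0    1    2    2
  b   0    0    0    0    1    2    2
  d   0    0    0    0    1    2    2
LCS length = dp[4][6] = 2

2


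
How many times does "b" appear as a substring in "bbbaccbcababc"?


Searching for "b" in "bbbaccbcababc"
Scanning each position:
  Position 0: "b" => MATCH
  Position 1: "b" => MATCH
  Position 2: "b" => MATCH
  Position 3: "a" => no
  Position 4: "c" => no
  Position 5: "c" => no
  Position 6: "b" => MATCH
  Position 7: "c" => no
  Position 8: "a" => no
  Position 9: "b" => MATCH
  Position 10: "a" => no
  Position 11: "b" => MATCH
  Position 12: "c" => no
Total occurrences: 6

6


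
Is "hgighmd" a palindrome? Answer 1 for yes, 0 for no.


Input: hgighmd
Reversed: dmhgigh
  Compare pos 0 ('h') with pos 6 ('d'): MISMATCH
  Compare pos 1 ('g') with pos 5 ('m'): MISMATCH
  Compare pos 2 ('i') with pos 4 ('h'): MISMATCH
Result: not a palindrome

0


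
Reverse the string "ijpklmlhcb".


Input: ijpklmlhcb
Reading characters right to left:
  Position 9: 'b'
  Position 8: 'c'
  Position 7: 'h'
  Position 6: 'l'
  Position 5: 'm'
  Position 4: 'l'
  Position 3: 'k'
  Position 2: 'p'
  Position 1: 'j'
  Position 0: 'i'
Reversed: bchlmlkpji

bchlmlkpji


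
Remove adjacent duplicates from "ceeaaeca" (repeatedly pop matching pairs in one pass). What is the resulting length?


Input: ceeaaeca
Stack-based adjacent duplicate removal:
  Read 'c': push. Stack: c
  Read 'e': push. Stack: ce
  Read 'e': matches stack top 'e' => pop. Stack: c
  Read 'a': push. Stack: ca
  Read 'a': matches stack top 'a' => pop. Stack: c
  Read 'e': push. Stack: ce
  Read 'c': push. Stack: cec
  Read 'a': push. Stack: ceca
Final stack: "ceca" (length 4)

4


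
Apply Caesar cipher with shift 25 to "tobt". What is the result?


Caesar cipher: shift "tobt" by 25
  't' (pos 19) + 25 = pos 18 = 's'
  'o' (pos 14) + 25 = pos 13 = 'n'
  'b' (pos 1) + 25 = pos 0 = 'a'
  't' (pos 19) + 25 = pos 18 = 's'
Result: snas

snas


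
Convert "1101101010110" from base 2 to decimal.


Input: "1101101010110" in base 2
Positional expansion:
  Digit '1' (value 1) x 2^12 = 4096
  Digit '1' (value 1) x 2^11 = 2048
  Digit '0' (value 0) x 2^10 = 0
  Digit '1' (value 1) x 2^9 = 512
  Digit '1' (value 1) x 2^8 = 256
  Digit '0' (value 0) x 2^7 = 0
  Digit '1' (value 1) x 2^6 = 64
  Digit '0' (value 0) x 2^5 = 0
  Digit '1' (value 1) x 2^4 = 16
  Digit '0' (value 0) x 2^3 = 0
  Digit '1' (value 1) x 2^2 = 4
  Digit '1' (value 1) x 2^1 = 2
  Digit '0' (value 0) x 2^0 = 0
Sum = 6998

6998


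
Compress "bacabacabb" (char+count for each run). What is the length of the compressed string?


Input: bacabacabb
Runs:
  'b' x 1 => "b1"
  'a' x 1 => "a1"
  'c' x 1 => "c1"
  'a' x 1 => "a1"
  'b' x 1 => "b1"
  'a' x 1 => "a1"
  'c' x 1 => "c1"
  'a' x 1 => "a1"
  'b' x 2 => "b2"
Compressed: "b1a1c1a1b1a1c1a1b2"
Compressed length: 18

18


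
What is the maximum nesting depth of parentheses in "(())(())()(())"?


Input: "(())(())()(())"
Tracking depth:
  Position 0 '(': depth becomes 1
  Position 1 '(': depth becomes 2
  Position 2 ')': depth becomes 1
  Position 3 ')': depth becomes 0
  Position 4 '(': depth becomes 1
  Position 5 '(': depth becomes 2
  Position 6 ')': depth becomes 1
  Position 7 ')': depth becomes 0
  Position 8 '(': depth becomes 1
  Position 9 ')': depth becomes 0
  Position 10 '(': depth becomes 1
  Position 11 '(': depth becomes 2
  Position 12 ')': depth becomes 1
  Position 13 ')': depth becomes 0
Maximum depth reached: 2

2
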